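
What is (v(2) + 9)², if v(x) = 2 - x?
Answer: 81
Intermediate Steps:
(v(2) + 9)² = ((2 - 1*2) + 9)² = ((2 - 2) + 9)² = (0 + 9)² = 9² = 81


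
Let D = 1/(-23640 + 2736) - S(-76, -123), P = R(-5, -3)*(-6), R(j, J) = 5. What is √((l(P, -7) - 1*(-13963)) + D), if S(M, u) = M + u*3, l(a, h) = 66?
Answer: √1581202050870/10452 ≈ 120.31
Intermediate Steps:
P = -30 (P = 5*(-6) = -30)
S(M, u) = M + 3*u
D = 9302279/20904 (D = 1/(-23640 + 2736) - (-76 + 3*(-123)) = 1/(-20904) - (-76 - 369) = -1/20904 - 1*(-445) = -1/20904 + 445 = 9302279/20904 ≈ 445.00)
√((l(P, -7) - 1*(-13963)) + D) = √((66 - 1*(-13963)) + 9302279/20904) = √((66 + 13963) + 9302279/20904) = √(14029 + 9302279/20904) = √(302564495/20904) = √1581202050870/10452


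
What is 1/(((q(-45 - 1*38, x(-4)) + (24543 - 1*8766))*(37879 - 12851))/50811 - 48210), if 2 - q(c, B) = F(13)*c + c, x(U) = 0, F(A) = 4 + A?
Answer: -50811/2017289666 ≈ -2.5188e-5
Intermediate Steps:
q(c, B) = 2 - 18*c (q(c, B) = 2 - ((4 + 13)*c + c) = 2 - (17*c + c) = 2 - 18*c)
1/(((q(-45 - 1*38, x(-4)) + (24543 - 1*8766))*(37879 - 12851))/50811 - 48210) = 1/((((2 - 18*(-45 - 1*38)) + (24543 - 1*8766))*(37879 - 12851))/50811 - 48210) = 1/((((2 - 18*(-45 - 38)) + (24543 - 8766))*25028)*(1/50811) - 48210) = 1/((((2 - 18*(-83)) + 15777)*25028)*(1/50811) - 48210) = 1/((((2 + 1494) + 15777)*25028)*(1/50811) - 48210) = 1/(((1496 + 15777)*25028)*(1/50811) - 48210) = 1/((17273*25028)*(1/50811) - 48210) = 1/(432308644*(1/50811) - 48210) = 1/(432308644/50811 - 48210) = 1/(-2017289666/50811) = -50811/2017289666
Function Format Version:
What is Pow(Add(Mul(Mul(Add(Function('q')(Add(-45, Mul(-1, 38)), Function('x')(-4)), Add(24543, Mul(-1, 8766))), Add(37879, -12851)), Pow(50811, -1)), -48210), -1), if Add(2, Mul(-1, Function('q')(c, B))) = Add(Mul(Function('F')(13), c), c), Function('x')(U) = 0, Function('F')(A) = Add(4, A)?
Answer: Rational(-50811, 2017289666) ≈ -2.5188e-5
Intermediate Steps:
Function('q')(c, B) = Add(2, Mul(-18, c)) (Function('q')(c, B) = Add(2, Mul(-1, Add(Mul(Add(4, 13), c), c))) = Add(2, Mul(-1, Add(Mul(17, c), c))) = Add(2, Mul(-1, Mul(18, c))) = Add(2, Mul(-18, c)))
Pow(Add(Mul(Mul(Add(Function('q')(Add(-45, Mul(-1, 38)), Function('x')(-4)), Add(24543, Mul(-1, 8766))), Add(37879, -12851)), Pow(50811, -1)), -48210), -1) = Pow(Add(Mul(Mul(Add(Add(2, Mul(-18, Add(-45, Mul(-1, 38)))), Add(24543, Mul(-1, 8766))), Add(37879, -12851)), Pow(50811, -1)), -48210), -1) = Pow(Add(Mul(Mul(Add(Add(2, Mul(-18, Add(-45, -38))), Add(24543, -8766)), 25028), Rational(1, 50811)), -48210), -1) = Pow(Add(Mul(Mul(Add(Add(2, Mul(-18, -83)), 15777), 25028), Rational(1, 50811)), -48210), -1) = Pow(Add(Mul(Mul(Add(Add(2, 1494), 15777), 25028), Rational(1, 50811)), -48210), -1) = Pow(Add(Mul(Mul(Add(1496, 15777), 25028), Rational(1, 50811)), -48210), -1) = Pow(Add(Mul(Mul(17273, 25028), Rational(1, 50811)), -48210), -1) = Pow(Add(Mul(432308644, Rational(1, 50811)), -48210), -1) = Pow(Add(Rational(432308644, 50811), -48210), -1) = Pow(Rational(-2017289666, 50811), -1) = Rational(-50811, 2017289666)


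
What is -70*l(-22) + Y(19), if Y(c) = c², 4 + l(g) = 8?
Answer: 81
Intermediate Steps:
l(g) = 4 (l(g) = -4 + 8 = 4)
-70*l(-22) + Y(19) = -70*4 + 19² = -280 + 361 = 81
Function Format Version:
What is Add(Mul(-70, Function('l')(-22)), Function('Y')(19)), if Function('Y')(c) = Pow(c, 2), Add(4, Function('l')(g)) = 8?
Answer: 81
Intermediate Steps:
Function('l')(g) = 4 (Function('l')(g) = Add(-4, 8) = 4)
Add(Mul(-70, Function('l')(-22)), Function('Y')(19)) = Add(Mul(-70, 4), Pow(19, 2)) = Add(-280, 361) = 81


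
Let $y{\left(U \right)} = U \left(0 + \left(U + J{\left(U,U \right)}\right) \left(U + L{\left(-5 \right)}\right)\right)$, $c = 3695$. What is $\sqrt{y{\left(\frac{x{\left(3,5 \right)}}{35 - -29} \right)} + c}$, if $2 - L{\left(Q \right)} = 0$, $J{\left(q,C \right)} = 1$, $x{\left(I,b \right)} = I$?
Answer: $\frac{\sqrt{968648411}}{512} \approx 60.787$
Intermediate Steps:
$L{\left(Q \right)} = 2$ ($L{\left(Q \right)} = 2 - 0 = 2 + 0 = 2$)
$y{\left(U \right)} = U \left(1 + U\right) \left(2 + U\right)$ ($y{\left(U \right)} = U \left(0 + \left(U + 1\right) \left(U + 2\right)\right) = U \left(0 + \left(1 + U\right) \left(2 + U\right)\right) = U \left(1 + U\right) \left(2 + U\right)$)
$\sqrt{y{\left(\frac{x{\left(3,5 \right)}}{35 - -29} \right)} + c} = \sqrt{\frac{3}{35 - -29} \left(2 + \left(\frac{3}{35 - -29}\right)^{2} + 3 \frac{3}{35 - -29}\right) + 3695} = \sqrt{\frac{3}{35 + 29} \left(2 + \left(\frac{3}{35 + 29}\right)^{2} + 3 \frac{3}{35 + 29}\right) + 3695} = \sqrt{\frac{3}{64} \left(2 + \left(\frac{3}{64}\right)^{2} + 3 \cdot \frac{3}{64}\right) + 3695} = \sqrt{3 \cdot \frac{1}{64} \left(2 + \left(3 \cdot \frac{1}{64}\right)^{2} + 3 \cdot 3 \cdot \frac{1}{64}\right) + 3695} = \sqrt{\frac{3 \left(2 + \left(\frac{3}{64}\right)^{2} + 3 \cdot \frac{3}{64}\right)}{64} + 3695} = \sqrt{\frac{3 \left(2 + \frac{9}{4096} + \frac{9}{64}\right)}{64} + 3695} = \sqrt{\frac{3}{64} \cdot \frac{8777}{4096} + 3695} = \sqrt{\frac{26331}{262144} + 3695} = \sqrt{\frac{968648411}{262144}} = \frac{\sqrt{968648411}}{512}$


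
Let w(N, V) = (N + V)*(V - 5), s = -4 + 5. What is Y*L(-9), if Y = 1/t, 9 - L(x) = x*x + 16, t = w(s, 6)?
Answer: -88/7 ≈ -12.571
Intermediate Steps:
s = 1
w(N, V) = (-5 + V)*(N + V) (w(N, V) = (N + V)*(-5 + V) = (-5 + V)*(N + V))
t = 7 (t = 6² - 5*1 - 5*6 + 1*6 = 36 - 5 - 30 + 6 = 7)
L(x) = -7 - x² (L(x) = 9 - (x*x + 16) = 9 - (x² + 16) = 9 - (16 + x²) = 9 + (-16 - x²) = -7 - x²)
Y = ⅐ (Y = 1/7 = ⅐ ≈ 0.14286)
Y*L(-9) = (-7 - 1*(-9)²)/7 = (-7 - 1*81)/7 = (-7 - 81)/7 = (⅐)*(-88) = -88/7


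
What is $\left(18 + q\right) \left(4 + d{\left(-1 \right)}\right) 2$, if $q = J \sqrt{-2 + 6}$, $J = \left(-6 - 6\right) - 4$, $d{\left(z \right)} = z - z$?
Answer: $-112$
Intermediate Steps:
$d{\left(z \right)} = 0$
$J = -16$ ($J = -12 - 4 = -16$)
$q = -32$ ($q = - 16 \sqrt{-2 + 6} = - 16 \sqrt{4} = \left(-16\right) 2 = -32$)
$\left(18 + q\right) \left(4 + d{\left(-1 \right)}\right) 2 = \left(18 - 32\right) \left(4 + 0\right) 2 = - 14 \cdot 4 \cdot 2 = \left(-14\right) 8 = -112$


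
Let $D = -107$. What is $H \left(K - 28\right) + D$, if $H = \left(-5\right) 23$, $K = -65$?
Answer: $10588$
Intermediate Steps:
$H = -115$
$H \left(K - 28\right) + D = - 115 \left(-65 - 28\right) - 107 = \left(-115\right) \left(-93\right) - 107 = 10695 - 107 = 10588$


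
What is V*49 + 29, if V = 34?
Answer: 1695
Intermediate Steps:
V*49 + 29 = 34*49 + 29 = 1666 + 29 = 1695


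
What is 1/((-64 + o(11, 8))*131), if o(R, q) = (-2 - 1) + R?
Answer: -1/7336 ≈ -0.00013631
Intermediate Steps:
o(R, q) = -3 + R
1/((-64 + o(11, 8))*131) = 1/((-64 + (-3 + 11))*131) = 1/((-64 + 8)*131) = 1/(-56*131) = 1/(-7336) = -1/7336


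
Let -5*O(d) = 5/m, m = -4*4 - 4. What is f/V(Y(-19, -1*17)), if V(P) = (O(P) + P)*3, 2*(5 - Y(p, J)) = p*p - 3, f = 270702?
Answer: -1804680/3479 ≈ -518.74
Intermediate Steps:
m = -20 (m = -16 - 4 = -20)
O(d) = 1/20 (O(d) = -1/(-20) = -(-1)/20 = -⅕*(-¼) = 1/20)
Y(p, J) = 13/2 - p²/2 (Y(p, J) = 5 - (p*p - 3)/2 = 5 - (p² - 3)/2 = 5 - (-3 + p²)/2 = 5 + (3/2 - p²/2) = 13/2 - p²/2)
V(P) = 3/20 + 3*P (V(P) = (1/20 + P)*3 = 3/20 + 3*P)
f/V(Y(-19, -1*17)) = 270702/(3/20 + 3*(13/2 - ½*(-19)²)) = 270702/(3/20 + 3*(13/2 - ½*361)) = 270702/(3/20 + 3*(13/2 - 361/2)) = 270702/(3/20 + 3*(-174)) = 270702/(3/20 - 522) = 270702/(-10437/20) = 270702*(-20/10437) = -1804680/3479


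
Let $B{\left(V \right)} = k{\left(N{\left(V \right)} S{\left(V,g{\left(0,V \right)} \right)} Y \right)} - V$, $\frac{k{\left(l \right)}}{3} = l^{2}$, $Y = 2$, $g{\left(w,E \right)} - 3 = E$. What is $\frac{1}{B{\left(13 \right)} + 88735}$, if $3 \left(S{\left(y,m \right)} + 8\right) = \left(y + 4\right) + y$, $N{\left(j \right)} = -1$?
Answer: $\frac{1}{88770} \approx 1.1265 \cdot 10^{-5}$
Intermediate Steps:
$g{\left(w,E \right)} = 3 + E$
$S{\left(y,m \right)} = - \frac{20}{3} + \frac{2 y}{3}$ ($S{\left(y,m \right)} = -8 + \frac{\left(y + 4\right) + y}{3} = -8 + \frac{\left(4 + y\right) + y}{3} = -8 + \frac{4 + 2 y}{3} = -8 + \left(\frac{4}{3} + \frac{2 y}{3}\right) = - \frac{20}{3} + \frac{2 y}{3}$)
$k{\left(l \right)} = 3 l^{2}$
$B{\left(V \right)} = - V + 3 \left(\frac{40}{3} - \frac{4 V}{3}\right)^{2}$ ($B{\left(V \right)} = 3 \left(- (- \frac{20}{3} + \frac{2 V}{3}) 2\right)^{2} - V = 3 \left(\left(\frac{20}{3} - \frac{2 V}{3}\right) 2\right)^{2} - V = 3 \left(\frac{40}{3} - \frac{4 V}{3}\right)^{2} - V = - V + 3 \left(\frac{40}{3} - \frac{4 V}{3}\right)^{2}$)
$\frac{1}{B{\left(13 \right)} + 88735} = \frac{1}{\left(\left(-1\right) 13 + \frac{16 \left(-10 + 13\right)^{2}}{3}\right) + 88735} = \frac{1}{\left(-13 + \frac{16 \cdot 3^{2}}{3}\right) + 88735} = \frac{1}{\left(-13 + \frac{16}{3} \cdot 9\right) + 88735} = \frac{1}{\left(-13 + 48\right) + 88735} = \frac{1}{35 + 88735} = \frac{1}{88770}$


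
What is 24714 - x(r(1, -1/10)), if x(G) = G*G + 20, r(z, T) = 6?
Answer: 24658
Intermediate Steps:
x(G) = 20 + G**2 (x(G) = G**2 + 20 = 20 + G**2)
24714 - x(r(1, -1/10)) = 24714 - (20 + 6**2) = 24714 - (20 + 36) = 24714 - 1*56 = 24714 - 56 = 24658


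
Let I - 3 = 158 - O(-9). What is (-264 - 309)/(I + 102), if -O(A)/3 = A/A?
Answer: -573/266 ≈ -2.1541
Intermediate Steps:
O(A) = -3 (O(A) = -3*A/A = -3*1 = -3)
I = 164 (I = 3 + (158 - 1*(-3)) = 3 + (158 + 3) = 3 + 161 = 164)
(-264 - 309)/(I + 102) = (-264 - 309)/(164 + 102) = -573/266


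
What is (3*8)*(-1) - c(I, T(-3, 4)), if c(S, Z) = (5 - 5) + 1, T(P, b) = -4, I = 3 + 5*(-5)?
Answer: -25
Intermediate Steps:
I = -22 (I = 3 - 25 = -22)
c(S, Z) = 1 (c(S, Z) = 0 + 1 = 1)
(3*8)*(-1) - c(I, T(-3, 4)) = (3*8)*(-1) - 1*1 = 24*(-1) - 1 = -24 - 1 = -25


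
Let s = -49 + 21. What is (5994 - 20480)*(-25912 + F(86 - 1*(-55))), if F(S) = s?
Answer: 375766840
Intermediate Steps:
s = -28
F(S) = -28
(5994 - 20480)*(-25912 + F(86 - 1*(-55))) = (5994 - 20480)*(-25912 - 28) = -14486*(-25940) = 375766840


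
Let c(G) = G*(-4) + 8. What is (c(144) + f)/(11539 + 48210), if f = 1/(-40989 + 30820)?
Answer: -5775993/607587581 ≈ -0.0095064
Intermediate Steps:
c(G) = 8 - 4*G (c(G) = -4*G + 8 = 8 - 4*G)
f = -1/10169 (f = 1/(-10169) = -1/10169 ≈ -9.8338e-5)
(c(144) + f)/(11539 + 48210) = ((8 - 4*144) - 1/10169)/(11539 + 48210) = ((8 - 576) - 1/10169)/59749 = (-568 - 1/10169)*(1/59749) = -5775993/10169*1/59749 = -5775993/607587581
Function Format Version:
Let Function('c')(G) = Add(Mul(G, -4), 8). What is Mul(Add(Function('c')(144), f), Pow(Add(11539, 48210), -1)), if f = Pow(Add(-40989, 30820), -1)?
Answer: Rational(-5775993, 607587581) ≈ -0.0095064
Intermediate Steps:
Function('c')(G) = Add(8, Mul(-4, G)) (Function('c')(G) = Add(Mul(-4, G), 8) = Add(8, Mul(-4, G)))
f = Rational(-1, 10169) (f = Pow(-10169, -1) = Rational(-1, 10169) ≈ -9.8338e-5)
Mul(Add(Function('c')(144), f), Pow(Add(11539, 48210), -1)) = Mul(Add(Add(8, Mul(-4, 144)), Rational(-1, 10169)), Pow(Add(11539, 48210), -1)) = Mul(Add(Add(8, -576), Rational(-1, 10169)), Pow(59749, -1)) = Mul(Add(-568, Rational(-1, 10169)), Rational(1, 59749)) = Mul(Rational(-5775993, 10169), Rational(1, 59749)) = Rational(-5775993, 607587581)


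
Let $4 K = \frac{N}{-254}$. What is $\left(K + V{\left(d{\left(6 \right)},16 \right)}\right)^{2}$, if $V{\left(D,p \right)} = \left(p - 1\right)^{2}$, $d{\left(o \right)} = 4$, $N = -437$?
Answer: $\frac{52457947369}{1032256} \approx 50819.0$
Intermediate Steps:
$V{\left(D,p \right)} = \left(-1 + p\right)^{2}$
$K = \frac{437}{1016}$ ($K = \frac{\left(-437\right) \frac{1}{-254}}{4} = \frac{\left(-437\right) \left(- \frac{1}{254}\right)}{4} = \frac{1}{4} \cdot \frac{437}{254} = \frac{437}{1016} \approx 0.43012$)
$\left(K + V{\left(d{\left(6 \right)},16 \right)}\right)^{2} = \left(\frac{437}{1016} + \left(-1 + 16\right)^{2}\right)^{2} = \left(\frac{437}{1016} + 15^{2}\right)^{2} = \left(\frac{437}{1016} + 225\right)^{2} = \left(\frac{229037}{1016}\right)^{2} = \frac{52457947369}{1032256}$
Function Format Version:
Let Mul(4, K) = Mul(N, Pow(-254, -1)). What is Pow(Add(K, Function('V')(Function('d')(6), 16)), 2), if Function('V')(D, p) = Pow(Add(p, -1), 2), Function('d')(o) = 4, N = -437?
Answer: Rational(52457947369, 1032256) ≈ 50819.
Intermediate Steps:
Function('V')(D, p) = Pow(Add(-1, p), 2)
K = Rational(437, 1016) (K = Mul(Rational(1, 4), Mul(-437, Pow(-254, -1))) = Mul(Rational(1, 4), Mul(-437, Rational(-1, 254))) = Mul(Rational(1, 4), Rational(437, 254)) = Rational(437, 1016) ≈ 0.43012)
Pow(Add(K, Function('V')(Function('d')(6), 16)), 2) = Pow(Add(Rational(437, 1016), Pow(Add(-1, 16), 2)), 2) = Pow(Add(Rational(437, 1016), Pow(15, 2)), 2) = Pow(Add(Rational(437, 1016), 225), 2) = Pow(Rational(229037, 1016), 2) = Rational(52457947369, 1032256)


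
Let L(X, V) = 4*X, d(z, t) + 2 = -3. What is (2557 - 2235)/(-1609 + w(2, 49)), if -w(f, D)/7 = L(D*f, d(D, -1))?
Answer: -322/4353 ≈ -0.073972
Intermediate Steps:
d(z, t) = -5 (d(z, t) = -2 - 3 = -5)
w(f, D) = -28*D*f
(2557 - 2235)/(-1609 + w(2, 49)) = (2557 - 2235)/(-1609 - 28*49*2) = 322/(-1609 - 2744) = 322/(-4353) = 322*(-1/4353) = -322/4353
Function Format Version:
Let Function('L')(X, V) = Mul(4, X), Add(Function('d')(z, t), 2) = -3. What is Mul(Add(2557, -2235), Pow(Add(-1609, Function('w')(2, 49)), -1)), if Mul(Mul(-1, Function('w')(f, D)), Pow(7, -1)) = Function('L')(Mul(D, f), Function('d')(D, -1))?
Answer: Rational(-322, 4353) ≈ -0.073972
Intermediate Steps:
Function('d')(z, t) = -5 (Function('d')(z, t) = Add(-2, -3) = -5)
Function('w')(f, D) = Mul(-28, D, f) (Function('w')(f, D) = Mul(-7, Mul(4, Mul(D, f))) = Mul(-7, Mul(4, D, f)) = Mul(-28, D, f))
Mul(Add(2557, -2235), Pow(Add(-1609, Function('w')(2, 49)), -1)) = Mul(Add(2557, -2235), Pow(Add(-1609, Mul(-28, 49, 2)), -1)) = Mul(322, Pow(Add(-1609, -2744), -1)) = Mul(322, Pow(-4353, -1)) = Mul(322, Rational(-1, 4353)) = Rational(-322, 4353)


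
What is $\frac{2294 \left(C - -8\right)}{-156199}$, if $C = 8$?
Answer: $- \frac{36704}{156199} \approx -0.23498$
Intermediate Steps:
$\frac{2294 \left(C - -8\right)}{-156199} = \frac{2294 \left(8 - -8\right)}{-156199} = 2294 \left(8 + 8\right) \left(- \frac{1}{156199}\right) = 2294 \cdot 16 \left(- \frac{1}{156199}\right) = 36704 \left(- \frac{1}{156199}\right) = - \frac{36704}{156199}$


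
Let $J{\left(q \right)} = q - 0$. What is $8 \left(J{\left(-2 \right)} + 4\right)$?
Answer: $16$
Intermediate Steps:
$J{\left(q \right)} = q$ ($J{\left(q \right)} = q + 0 = q$)
$8 \left(J{\left(-2 \right)} + 4\right) = 8 \left(-2 + 4\right) = 8 \cdot 2 = 16$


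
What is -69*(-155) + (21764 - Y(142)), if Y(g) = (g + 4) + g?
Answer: 32171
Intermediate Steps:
Y(g) = 4 + 2*g (Y(g) = (4 + g) + g = 4 + 2*g)
-69*(-155) + (21764 - Y(142)) = -69*(-155) + (21764 - (4 + 2*142)) = 10695 + (21764 - (4 + 284)) = 10695 + (21764 - 1*288) = 10695 + (21764 - 288) = 10695 + 21476 = 32171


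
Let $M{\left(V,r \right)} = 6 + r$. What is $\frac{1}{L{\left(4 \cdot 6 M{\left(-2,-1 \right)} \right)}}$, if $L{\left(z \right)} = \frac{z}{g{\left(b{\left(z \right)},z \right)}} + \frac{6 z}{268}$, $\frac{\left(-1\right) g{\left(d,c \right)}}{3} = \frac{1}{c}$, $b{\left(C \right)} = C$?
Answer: $- \frac{67}{321420} \approx -0.00020845$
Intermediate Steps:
$g{\left(d,c \right)} = - \frac{3}{c}$
$L{\left(z \right)} = - \frac{z^{2}}{3} + \frac{3 z}{134}$ ($L{\left(z \right)} = \frac{z}{\left(-3\right) \frac{1}{z}} + \frac{6 z}{268} = z \left(- \frac{z}{3}\right) + 6 z \frac{1}{268} = - \frac{z^{2}}{3} + \frac{3 z}{134}$)
$\frac{1}{L{\left(4 \cdot 6 M{\left(-2,-1 \right)} \right)}} = \frac{1}{\frac{1}{402} \cdot 4 \cdot 6 \left(6 - 1\right) \left(9 - 134 \cdot 4 \cdot 6 \left(6 - 1\right)\right)} = \frac{1}{\frac{1}{402} \cdot 24 \cdot 5 \left(9 - 134 \cdot 24 \cdot 5\right)} = \frac{1}{\frac{1}{402} \cdot 120 \left(9 - 16080\right)} = \frac{1}{\frac{1}{402} \cdot 120 \left(-16071\right)} = \frac{1}{- \frac{321420}{67}} = - \frac{67}{321420}$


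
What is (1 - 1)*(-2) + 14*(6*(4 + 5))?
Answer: 756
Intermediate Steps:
(1 - 1)*(-2) + 14*(6*(4 + 5)) = 0*(-2) + 14*(6*9) = 0 + 14*54 = 0 + 756 = 756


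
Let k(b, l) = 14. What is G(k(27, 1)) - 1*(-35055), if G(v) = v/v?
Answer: 35056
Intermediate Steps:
G(v) = 1
G(k(27, 1)) - 1*(-35055) = 1 - 1*(-35055) = 1 + 35055 = 35056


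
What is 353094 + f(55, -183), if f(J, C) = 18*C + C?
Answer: 349617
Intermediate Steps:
f(J, C) = 19*C
353094 + f(55, -183) = 353094 + 19*(-183) = 353094 - 3477 = 349617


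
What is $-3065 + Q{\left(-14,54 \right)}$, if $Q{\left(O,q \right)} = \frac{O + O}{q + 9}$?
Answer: $- \frac{27589}{9} \approx -3065.4$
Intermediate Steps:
$Q{\left(O,q \right)} = \frac{2 O}{9 + q}$
$-3065 + Q{\left(-14,54 \right)} = -3065 + 2 \left(-14\right) \frac{1}{9 + 54} = -3065 + 2 \left(-14\right) \frac{1}{63} = -3065 - \frac{4}{9} = - \frac{27589}{9}$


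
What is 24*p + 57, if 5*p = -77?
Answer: -1563/5 ≈ -312.60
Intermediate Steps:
p = -77/5 (p = (⅕)*(-77) = -77/5 ≈ -15.400)
24*p + 57 = 24*(-77/5) + 57 = -1848/5 + 57 = -1563/5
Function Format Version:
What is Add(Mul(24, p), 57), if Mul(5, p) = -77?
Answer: Rational(-1563, 5) ≈ -312.60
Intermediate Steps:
p = Rational(-77, 5) (p = Mul(Rational(1, 5), -77) = Rational(-77, 5) ≈ -15.400)
Add(Mul(24, p), 57) = Add(Mul(24, Rational(-77, 5)), 57) = Add(Rational(-1848, 5), 57) = Rational(-1563, 5)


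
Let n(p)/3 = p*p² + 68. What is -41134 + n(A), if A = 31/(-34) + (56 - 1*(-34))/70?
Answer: -551786348053/13481272 ≈ -40930.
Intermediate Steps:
A = 89/238 (A = 31*(-1/34) + (56 + 34)*(1/70) = -31/34 + 90*(1/70) = -31/34 + 9/7 = 89/238 ≈ 0.37395)
n(p) = 204 + 3*p³ (n(p) = 3*(p*p² + 68) = 3*(p³ + 68) = 3*(68 + p³) = 204 + 3*p³)
-41134 + n(A) = -41134 + (204 + 3*(89/238)³) = -41134 + (204 + 3*(704969/13481272)) = -41134 + (204 + 2114907/13481272) = -41134 + 2752294395/13481272 = -551786348053/13481272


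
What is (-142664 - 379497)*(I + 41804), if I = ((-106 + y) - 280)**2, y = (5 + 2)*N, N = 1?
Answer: -96832146645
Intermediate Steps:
y = 7 (y = (5 + 2)*1 = 7*1 = 7)
I = 143641 (I = ((-106 + 7) - 280)**2 = (-99 - 280)**2 = (-379)**2 = 143641)
(-142664 - 379497)*(I + 41804) = (-142664 - 379497)*(143641 + 41804) = -522161*185445 = -96832146645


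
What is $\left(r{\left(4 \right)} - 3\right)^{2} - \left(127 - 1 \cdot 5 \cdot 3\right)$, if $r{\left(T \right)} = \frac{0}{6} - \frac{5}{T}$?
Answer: $- \frac{1503}{16} \approx -93.938$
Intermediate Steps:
$r{\left(T \right)} = - \frac{5}{T}$ ($r{\left(T \right)} = 0 \cdot \frac{1}{6} - \frac{5}{T} = 0 - \frac{5}{T} = - \frac{5}{T}$)
$\left(r{\left(4 \right)} - 3\right)^{2} - \left(127 - 1 \cdot 5 \cdot 3\right) = \left(- \frac{5}{4} - 3\right)^{2} - \left(127 - 1 \cdot 5 \cdot 3\right) = \left(\left(-5\right) \frac{1}{4} - 3\right)^{2} + \left(5 \cdot 3 - 127\right) = \left(- \frac{5}{4} - 3\right)^{2} + \left(15 - 127\right) = \left(- \frac{17}{4}\right)^{2} - 112 = \frac{289}{16} - 112 = - \frac{1503}{16}$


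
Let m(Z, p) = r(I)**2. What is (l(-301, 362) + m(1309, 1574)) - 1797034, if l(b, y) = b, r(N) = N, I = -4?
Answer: -1797319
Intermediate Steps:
m(Z, p) = 16 (m(Z, p) = (-4)**2 = 16)
(l(-301, 362) + m(1309, 1574)) - 1797034 = (-301 + 16) - 1797034 = -285 - 1797034 = -1797319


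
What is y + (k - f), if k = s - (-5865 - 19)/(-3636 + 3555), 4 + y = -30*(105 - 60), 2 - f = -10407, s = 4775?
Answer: -571912/81 ≈ -7060.6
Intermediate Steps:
f = 10409 (f = 2 - 1*(-10407) = 2 + 10407 = 10409)
y = -1354 (y = -4 - 30*(105 - 60) = -4 - 30*45 = -4 - 1350 = -1354)
k = 380891/81 (k = 4775 - (-5865 - 19)/(-3636 + 3555) = 4775 - (-5884)/(-81) = 4775 - (-5884)*(-1)/81 = 4775 - 1*5884/81 = 4775 - 5884/81 = 380891/81 ≈ 4702.4)
y + (k - f) = -1354 + (380891/81 - 1*10409) = -1354 + (380891/81 - 10409) = -1354 - 462238/81 = -571912/81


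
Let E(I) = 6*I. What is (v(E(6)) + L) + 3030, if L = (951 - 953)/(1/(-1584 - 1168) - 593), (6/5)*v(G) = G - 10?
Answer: 4980133249/1631937 ≈ 3051.7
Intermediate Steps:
v(G) = -25/3 + 5*G/6 (v(G) = 5*(G - 10)/6 = 5*(-10 + G)/6 = -25/3 + 5*G/6)
L = 5504/1631937 (L = -2/(1/(-2752) - 593) = -2/(-1/2752 - 593) = -2/(-1631937/2752) = -2*(-2752/1631937) = 5504/1631937 ≈ 0.0033727)
(v(E(6)) + L) + 3030 = ((-25/3 + 5*(6*6)/6) + 5504/1631937) + 3030 = ((-25/3 + (5/6)*36) + 5504/1631937) + 3030 = ((-25/3 + 30) + 5504/1631937) + 3030 = (65/3 + 5504/1631937) + 3030 = 35364139/1631937 + 3030 = 4980133249/1631937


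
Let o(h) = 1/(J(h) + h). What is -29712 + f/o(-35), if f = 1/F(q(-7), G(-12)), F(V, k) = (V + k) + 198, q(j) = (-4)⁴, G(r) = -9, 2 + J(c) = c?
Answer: -13221912/445 ≈ -29712.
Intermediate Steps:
J(c) = -2 + c
o(h) = 1/(-2 + 2*h) (o(h) = 1/((-2 + h) + h) = 1/(-2 + 2*h))
q(j) = 256
F(V, k) = 198 + V + k
f = 1/445 (f = 1/(198 + 256 - 9) = 1/445 ≈ 0.0022472)
-29712 + f/o(-35) = -29712 + 1/(445*((1/(2*(-1 - 35))))) = -29712 + 1/(445*(((½)/(-36)))) = -29712 + 1/(445*(((½)*(-1/36)))) = -29712 + 1/(445*(-1/72)) = -29712 + (1/445)*(-72) = -29712 - 72/445 = -13221912/445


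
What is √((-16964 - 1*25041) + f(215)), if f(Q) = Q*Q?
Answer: 2*√1055 ≈ 64.962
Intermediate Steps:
f(Q) = Q²
√((-16964 - 1*25041) + f(215)) = √((-16964 - 1*25041) + 215²) = √((-16964 - 25041) + 46225) = √(-42005 + 46225) = √4220 = 2*√1055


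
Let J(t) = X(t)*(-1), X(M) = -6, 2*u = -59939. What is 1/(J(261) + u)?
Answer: -2/59927 ≈ -3.3374e-5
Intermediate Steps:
u = -59939/2 (u = (1/2)*(-59939) = -59939/2 ≈ -29970.)
J(t) = 6 (J(t) = -6*(-1) = 6)
1/(J(261) + u) = 1/(6 - 59939/2) = 1/(-59927/2) = -2/59927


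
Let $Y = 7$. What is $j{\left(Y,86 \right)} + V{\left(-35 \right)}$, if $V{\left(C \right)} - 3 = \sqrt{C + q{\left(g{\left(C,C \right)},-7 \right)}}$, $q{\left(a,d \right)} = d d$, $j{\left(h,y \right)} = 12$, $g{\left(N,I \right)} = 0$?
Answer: $15 + \sqrt{14} \approx 18.742$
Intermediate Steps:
$q{\left(a,d \right)} = d^{2}$
$V{\left(C \right)} = 3 + \sqrt{49 + C}$ ($V{\left(C \right)} = 3 + \sqrt{C + \left(-7\right)^{2}} = 3 + \sqrt{C + 49} = 3 + \sqrt{49 + C}$)
$j{\left(Y,86 \right)} + V{\left(-35 \right)} = 12 + \left(3 + \sqrt{49 - 35}\right) = 12 + \left(3 + \sqrt{14}\right) = 15 + \sqrt{14}$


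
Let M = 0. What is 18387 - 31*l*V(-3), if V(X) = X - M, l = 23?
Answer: 20526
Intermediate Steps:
V(X) = X (V(X) = X - 1*0 = X + 0 = X)
18387 - 31*l*V(-3) = 18387 - 31*23*(-3) = 18387 - 713*(-3) = 18387 - 1*(-2139) = 18387 + 2139 = 20526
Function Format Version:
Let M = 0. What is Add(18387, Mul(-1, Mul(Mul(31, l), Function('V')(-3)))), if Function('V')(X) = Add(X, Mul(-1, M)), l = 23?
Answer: 20526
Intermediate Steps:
Function('V')(X) = X (Function('V')(X) = Add(X, Mul(-1, 0)) = Add(X, 0) = X)
Add(18387, Mul(-1, Mul(Mul(31, l), Function('V')(-3)))) = Add(18387, Mul(-1, Mul(Mul(31, 23), -3))) = Add(18387, Mul(-1, Mul(713, -3))) = Add(18387, Mul(-1, -2139)) = Add(18387, 2139) = 20526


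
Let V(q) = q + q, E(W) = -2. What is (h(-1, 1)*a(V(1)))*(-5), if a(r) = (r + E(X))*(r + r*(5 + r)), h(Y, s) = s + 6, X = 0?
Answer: 0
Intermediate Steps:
V(q) = 2*q
h(Y, s) = 6 + s
a(r) = (-2 + r)*(r + r*(5 + r)) (a(r) = (r - 2)*(r + r*(5 + r)) = (-2 + r)*(r + r*(5 + r)))
(h(-1, 1)*a(V(1)))*(-5) = ((6 + 1)*((2*1)*(-12 + (2*1)² + 4*(2*1))))*(-5) = (7*(2*(-12 + 2² + 4*2)))*(-5) = (7*(2*(-12 + 4 + 8)))*(-5) = (7*(2*0))*(-5) = (7*0)*(-5) = 0*(-5) = 0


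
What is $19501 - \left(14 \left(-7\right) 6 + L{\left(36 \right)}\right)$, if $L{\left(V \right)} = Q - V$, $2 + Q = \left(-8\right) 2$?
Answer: $20143$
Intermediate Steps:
$Q = -18$ ($Q = -2 - 16 = -18$)
$L{\left(V \right)} = -18 - V$
$19501 - \left(14 \left(-7\right) 6 + L{\left(36 \right)}\right) = 19501 - \left(14 \left(-7\right) 6 - 54\right) = 19501 - \left(\left(-98\right) 6 - 54\right) = 19501 - \left(-588 - 54\right) = 19501 - -642 = 19501 + 642 = 20143$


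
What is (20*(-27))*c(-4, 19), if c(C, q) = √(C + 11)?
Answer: -540*√7 ≈ -1428.7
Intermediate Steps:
c(C, q) = √(11 + C)
(20*(-27))*c(-4, 19) = (20*(-27))*√(11 - 4) = -540*√7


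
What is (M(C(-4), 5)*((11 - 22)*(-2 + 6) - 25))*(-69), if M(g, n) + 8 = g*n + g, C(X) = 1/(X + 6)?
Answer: -23805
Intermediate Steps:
C(X) = 1/(6 + X)
M(g, n) = -8 + g + g*n (M(g, n) = -8 + (g*n + g) = -8 + (g + g*n) = -8 + g + g*n)
(M(C(-4), 5)*((11 - 22)*(-2 + 6) - 25))*(-69) = ((-8 + 1/(6 - 4) + 5/(6 - 4))*((11 - 22)*(-2 + 6) - 25))*(-69) = ((-8 + 1/2 + 5/2)*(-11*4 - 25))*(-69) = ((-8 + ½ + (½)*5)*(-44 - 25))*(-69) = ((-8 + ½ + 5/2)*(-69))*(-69) = -5*(-69)*(-69) = 345*(-69) = -23805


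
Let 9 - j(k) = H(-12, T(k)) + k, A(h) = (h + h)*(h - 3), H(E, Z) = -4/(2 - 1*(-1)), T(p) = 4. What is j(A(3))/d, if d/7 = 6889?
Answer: 31/144669 ≈ 0.00021428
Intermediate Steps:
d = 48223 (d = 7*6889 = 48223)
H(E, Z) = -4/3 (H(E, Z) = -4/(2 + 1) = -4/3)
A(h) = 2*h*(-3 + h) (A(h) = (2*h)*(-3 + h) = 2*h*(-3 + h))
j(k) = 31/3 - k (j(k) = 9 - (-4/3 + k) = 9 + (4/3 - k) = 31/3 - k)
j(A(3))/d = (31/3 - 2*3*(-3 + 3))/48223 = (31/3 - 2*3*0)*(1/48223) = (31/3 - 1*0)*(1/48223) = (31/3 + 0)*(1/48223) = (31/3)*(1/48223) = 31/144669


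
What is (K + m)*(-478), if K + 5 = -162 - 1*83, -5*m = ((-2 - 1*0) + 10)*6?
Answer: 620444/5 ≈ 1.2409e+5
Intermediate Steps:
m = -48/5 (m = -((-2 - 1*0) + 10)*6/5 = -((-2 + 0) + 10)*6/5 = -(-2 + 10)*6/5 = -8*6/5 = -⅕*48 = -48/5 ≈ -9.6000)
K = -250 (K = -5 + (-162 - 1*83) = -5 + (-162 - 83) = -5 - 245 = -250)
(K + m)*(-478) = (-250 - 48/5)*(-478) = -1298/5*(-478) = 620444/5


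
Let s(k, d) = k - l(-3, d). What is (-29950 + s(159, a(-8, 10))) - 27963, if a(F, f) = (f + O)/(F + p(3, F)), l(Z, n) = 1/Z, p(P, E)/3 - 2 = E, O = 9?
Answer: -173261/3 ≈ -57754.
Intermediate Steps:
p(P, E) = 6 + 3*E
a(F, f) = (9 + f)/(6 + 4*F) (a(F, f) = (f + 9)/(F + (6 + 3*F)) = (9 + f)/(6 + 4*F))
s(k, d) = ⅓ + k (s(k, d) = k - 1/(-3) = k - 1*(-⅓) = k + ⅓ = ⅓ + k)
(-29950 + s(159, a(-8, 10))) - 27963 = (-29950 + (⅓ + 159)) - 27963 = (-29950 + 478/3) - 27963 = -89372/3 - 27963 = -173261/3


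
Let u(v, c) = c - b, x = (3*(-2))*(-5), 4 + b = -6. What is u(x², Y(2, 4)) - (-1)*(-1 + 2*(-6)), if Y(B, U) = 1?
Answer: -2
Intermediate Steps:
b = -10 (b = -4 - 6 = -10)
x = 30 (x = -6*(-5) = 30)
u(v, c) = 10 + c (u(v, c) = c - 1*(-10) = c + 10 = 10 + c)
u(x², Y(2, 4)) - (-1)*(-1 + 2*(-6)) = (10 + 1) - (-1)*(-1 + 2*(-6)) = 11 - (-1)*(-1 - 12) = 11 - (-1)*(-13) = 11 - 1*13 = 11 - 13 = -2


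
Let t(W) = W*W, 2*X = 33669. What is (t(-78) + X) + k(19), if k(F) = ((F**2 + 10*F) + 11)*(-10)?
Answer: 34597/2 ≈ 17299.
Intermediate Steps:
X = 33669/2 (X = (1/2)*33669 = 33669/2 ≈ 16835.)
k(F) = -110 - 100*F - 10*F**2 (k(F) = (11 + F**2 + 10*F)*(-10) = -110 - 100*F - 10*F**2)
t(W) = W**2
(t(-78) + X) + k(19) = ((-78)**2 + 33669/2) + (-110 - 100*19 - 10*19**2) = (6084 + 33669/2) + (-110 - 1900 - 10*361) = 45837/2 + (-110 - 1900 - 3610) = 45837/2 - 5620 = 34597/2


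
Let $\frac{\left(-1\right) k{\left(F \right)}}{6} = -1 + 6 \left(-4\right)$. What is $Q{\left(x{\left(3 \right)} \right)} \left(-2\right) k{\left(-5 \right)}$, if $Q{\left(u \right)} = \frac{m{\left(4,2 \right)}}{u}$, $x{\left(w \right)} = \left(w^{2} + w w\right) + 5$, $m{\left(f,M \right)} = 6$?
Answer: $- \frac{1800}{23} \approx -78.261$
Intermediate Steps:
$x{\left(w \right)} = 5 + 2 w^{2}$ ($x{\left(w \right)} = \left(w^{2} + w^{2}\right) + 5 = 2 w^{2} + 5 = 5 + 2 w^{2}$)
$Q{\left(u \right)} = \frac{6}{u}$
$k{\left(F \right)} = 150$ ($k{\left(F \right)} = - 6 \left(-1 + 6 \left(-4\right)\right) = - 6 \left(-1 - 24\right) = \left(-6\right) \left(-25\right) = 150$)
$Q{\left(x{\left(3 \right)} \right)} \left(-2\right) k{\left(-5 \right)} = \frac{6}{5 + 2 \cdot 3^{2}} \left(-2\right) 150 = \frac{6}{5 + 2 \cdot 9} \left(-2\right) 150 = \frac{6}{5 + 18} \left(-2\right) 150 = \frac{6}{23} \left(-2\right) 150 = \left(- \frac{12}{23}\right) 150 = - \frac{1800}{23}$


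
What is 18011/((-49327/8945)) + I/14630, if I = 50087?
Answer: -2354545177401/721654010 ≈ -3262.7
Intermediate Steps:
18011/((-49327/8945)) + I/14630 = 18011/((-49327/8945)) + 50087/14630 = 18011/((-49327*1/8945)) + 50087*(1/14630) = 18011/(-49327/8945) + 50087/14630 = 18011*(-8945/49327) + 50087/14630 = -161108395/49327 + 50087/14630 = -2354545177401/721654010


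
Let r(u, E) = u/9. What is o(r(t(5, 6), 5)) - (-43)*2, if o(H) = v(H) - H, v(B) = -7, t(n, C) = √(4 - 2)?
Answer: 79 - √2/9 ≈ 78.843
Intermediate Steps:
t(n, C) = √2
r(u, E) = u/9 (r(u, E) = u*(⅑) = u/9)
o(H) = -7 - H
o(r(t(5, 6), 5)) - (-43)*2 = (-7 - √2/9) - (-43)*2 = (-7 - √2/9) - 1*(-86) = (-7 - √2/9) + 86 = 79 - √2/9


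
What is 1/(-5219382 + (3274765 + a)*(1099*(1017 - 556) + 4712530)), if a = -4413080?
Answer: -1/5941063579617 ≈ -1.6832e-13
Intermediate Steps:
1/(-5219382 + (3274765 + a)*(1099*(1017 - 556) + 4712530)) = 1/(-5219382 + (3274765 - 4413080)*(1099*(1017 - 556) + 4712530)) = 1/(-5219382 - 1138315*(1099*461 + 4712530)) = 1/(-5219382 - 1138315*(506639 + 4712530)) = 1/(-5219382 - 1138315*5219169) = 1/(-5219382 - 5941058360235) = 1/(-5941063579617) = -1/5941063579617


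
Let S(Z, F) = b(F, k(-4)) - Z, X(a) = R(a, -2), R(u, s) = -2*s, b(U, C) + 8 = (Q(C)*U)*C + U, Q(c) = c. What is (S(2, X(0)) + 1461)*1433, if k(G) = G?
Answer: 2176727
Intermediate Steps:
b(U, C) = -8 + U + U*C² (b(U, C) = -8 + ((C*U)*C + U) = -8 + (U*C² + U) = -8 + (U + U*C²) = -8 + U + U*C²)
X(a) = 4 (X(a) = -2*(-2) = 4)
S(Z, F) = -8 - Z + 17*F (S(Z, F) = (-8 + F + F*(-4)²) - Z = (-8 + F + F*16) - Z = (-8 + F + 16*F) - Z = (-8 + 17*F) - Z = -8 - Z + 17*F)
(S(2, X(0)) + 1461)*1433 = ((-8 - 1*2 + 17*4) + 1461)*1433 = ((-8 - 2 + 68) + 1461)*1433 = (58 + 1461)*1433 = 1519*1433 = 2176727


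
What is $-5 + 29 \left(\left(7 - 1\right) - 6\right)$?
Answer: $-5$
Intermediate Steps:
$-5 + 29 \left(\left(7 - 1\right) - 6\right) = -5 + 29 \left(6 - 6\right) = -5 + 29 \cdot 0 = -5 + 0 = -5$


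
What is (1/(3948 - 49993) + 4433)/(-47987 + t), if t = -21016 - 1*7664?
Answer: -204117484/3530132015 ≈ -0.057822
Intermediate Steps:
t = -28680 (t = -21016 - 7664 = -28680)
(1/(3948 - 49993) + 4433)/(-47987 + t) = (1/(3948 - 49993) + 4433)/(-47987 - 28680) = (1/(-46045) + 4433)/(-76667) = (-1/46045 + 4433)*(-1/76667) = (204117484/46045)*(-1/76667) = -204117484/3530132015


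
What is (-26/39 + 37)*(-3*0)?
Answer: 0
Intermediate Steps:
(-26/39 + 37)*(-3*0) = (-26*1/39 + 37)*0 = (-2/3 + 37)*0 = (109/3)*0 = 0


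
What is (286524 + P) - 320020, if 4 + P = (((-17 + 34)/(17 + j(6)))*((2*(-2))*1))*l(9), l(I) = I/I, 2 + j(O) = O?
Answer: -703568/21 ≈ -33503.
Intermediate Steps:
j(O) = -2 + O
l(I) = 1
P = -152/21 (P = -4 + (((-17 + 34)/(17 + (-2 + 6)))*((2*(-2))*1))*1 = -4 + ((17/(17 + 4))*(-4*1))*1 = -4 + ((17/21)*(-4))*1 = -4 - 68/21*1 = -4 - 68/21 = -152/21 ≈ -7.2381)
(286524 + P) - 320020 = (286524 - 152/21) - 320020 = 6016852/21 - 320020 = -703568/21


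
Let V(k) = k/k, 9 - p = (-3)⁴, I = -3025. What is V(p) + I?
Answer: -3024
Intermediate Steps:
p = -72 (p = 9 - 1*(-3)⁴ = 9 - 1*81 = 9 - 81 = -72)
V(k) = 1
V(p) + I = 1 - 3025 = -3024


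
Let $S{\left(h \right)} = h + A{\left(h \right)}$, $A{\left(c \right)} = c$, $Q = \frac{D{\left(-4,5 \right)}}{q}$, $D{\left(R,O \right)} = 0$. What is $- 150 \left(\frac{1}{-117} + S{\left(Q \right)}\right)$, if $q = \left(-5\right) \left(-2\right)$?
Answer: $\frac{50}{39} \approx 1.2821$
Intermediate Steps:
$q = 10$
$Q = 0$ ($Q = \frac{0}{10} = 0 \cdot \frac{1}{10} = 0$)
$S{\left(h \right)} = 2 h$ ($S{\left(h \right)} = h + h = 2 h$)
$- 150 \left(\frac{1}{-117} + S{\left(Q \right)}\right) = - 150 \left(\frac{1}{-117} + 2 \cdot 0\right) = - 150 \left(- \frac{1}{117} + 0\right) = \left(-150\right) \left(- \frac{1}{117}\right) = \frac{50}{39}$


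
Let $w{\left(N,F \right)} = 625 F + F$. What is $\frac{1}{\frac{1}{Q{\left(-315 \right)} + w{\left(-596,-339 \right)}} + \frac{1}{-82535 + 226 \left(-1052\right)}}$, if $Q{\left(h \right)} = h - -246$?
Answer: $- \frac{67991485221}{532570} \approx -1.2767 \cdot 10^{5}$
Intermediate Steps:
$Q{\left(h \right)} = 246 + h$ ($Q{\left(h \right)} = h + 246 = 246 + h$)
$w{\left(N,F \right)} = 626 F$
$\frac{1}{\frac{1}{Q{\left(-315 \right)} + w{\left(-596,-339 \right)}} + \frac{1}{-82535 + 226 \left(-1052\right)}} = \frac{1}{\frac{1}{\left(246 - 315\right) + 626 \left(-339\right)} + \frac{1}{-82535 + 226 \left(-1052\right)}} = \frac{1}{\frac{1}{-69 - 212214} + \frac{1}{-82535 - 237752}} = \frac{1}{\frac{1}{-212283} + \frac{1}{-320287}} = \frac{1}{- \frac{1}{212283} - \frac{1}{320287}} = \frac{1}{- \frac{532570}{67991485221}} = - \frac{67991485221}{532570}$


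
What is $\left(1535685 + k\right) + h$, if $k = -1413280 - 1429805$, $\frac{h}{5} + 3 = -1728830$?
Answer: $-9951565$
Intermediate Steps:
$h = -8644165$ ($h = -15 + 5 \left(-1728830\right) = -15 - 8644150 = -8644165$)
$k = -2843085$
$\left(1535685 + k\right) + h = \left(1535685 - 2843085\right) - 8644165 = -1307400 - 8644165 = -9951565$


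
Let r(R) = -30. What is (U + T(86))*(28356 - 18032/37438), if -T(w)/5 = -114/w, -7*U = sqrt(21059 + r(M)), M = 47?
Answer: 151274280180/804917 - 530786948*sqrt(21029)/131033 ≈ -3.9948e+5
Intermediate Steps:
U = -sqrt(21029)/7 (U = -sqrt(21059 - 30)/7 = -sqrt(21029)/7 ≈ -20.716)
T(w) = 570/w (T(w) = -(-570)/w = 570/w)
(U + T(86))*(28356 - 18032/37438) = (-sqrt(21029)/7 + 570/86)*(28356 - 18032/37438) = (-sqrt(21029)/7 + 570*(1/86))*(28356 - 18032*1/37438) = (-sqrt(21029)/7 + 285/43)*(28356 - 9016/18719) = (285/43 - sqrt(21029)/7)*(530786948/18719) = 151274280180/804917 - 530786948*sqrt(21029)/131033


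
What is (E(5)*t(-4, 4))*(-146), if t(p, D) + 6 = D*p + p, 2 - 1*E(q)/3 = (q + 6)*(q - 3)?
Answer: -227760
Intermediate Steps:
E(q) = 6 - 3*(-3 + q)*(6 + q) (E(q) = 6 - 3*(q + 6)*(q - 3) = 6 - 3*(6 + q)*(-3 + q) = 6 - 3*(-3 + q)*(6 + q))
t(p, D) = -6 + p + D*p (t(p, D) = -6 + (D*p + p) = -6 + (p + D*p) = -6 + p + D*p)
(E(5)*t(-4, 4))*(-146) = ((60 - 9*5 - 3*5²)*(-6 - 4 + 4*(-4)))*(-146) = ((60 - 45 - 3*25)*(-6 - 4 - 16))*(-146) = ((60 - 45 - 75)*(-26))*(-146) = -60*(-26)*(-146) = 1560*(-146) = -227760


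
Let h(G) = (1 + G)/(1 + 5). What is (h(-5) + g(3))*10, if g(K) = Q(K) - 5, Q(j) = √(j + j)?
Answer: -170/3 + 10*√6 ≈ -32.172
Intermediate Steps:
h(G) = ⅙ + G/6 (h(G) = (1 + G)/6 = (1 + G)*(⅙) = ⅙ + G/6)
Q(j) = √2*√j (Q(j) = √(2*j) = √2*√j)
g(K) = -5 + √2*√K (g(K) = √2*√K - 5 = -5 + √2*√K)
(h(-5) + g(3))*10 = ((⅙ + (⅙)*(-5)) + (-5 + √2*√3))*10 = ((⅙ - ⅚) + (-5 + √6))*10 = (-⅔ + (-5 + √6))*10 = (-17/3 + √6)*10 = -170/3 + 10*√6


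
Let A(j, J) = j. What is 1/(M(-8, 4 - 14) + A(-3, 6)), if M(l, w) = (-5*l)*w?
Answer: -1/403 ≈ -0.0024814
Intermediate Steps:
M(l, w) = -5*l*w
1/(M(-8, 4 - 14) + A(-3, 6)) = 1/(-5*(-8)*(4 - 14) - 3) = 1/(-5*(-8)*(-10) - 3) = 1/(-400 - 3) = 1/(-403) = -1/403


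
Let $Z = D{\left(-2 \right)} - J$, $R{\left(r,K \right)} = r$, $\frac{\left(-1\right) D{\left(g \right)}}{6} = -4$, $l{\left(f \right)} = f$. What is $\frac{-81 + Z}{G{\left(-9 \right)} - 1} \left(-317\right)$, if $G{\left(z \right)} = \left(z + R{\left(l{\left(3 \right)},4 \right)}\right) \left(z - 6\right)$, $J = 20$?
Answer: $\frac{24409}{89} \approx 274.26$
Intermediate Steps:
$D{\left(g \right)} = 24$ ($D{\left(g \right)} = \left(-6\right) \left(-4\right) = 24$)
$G{\left(z \right)} = \left(-6 + z\right) \left(3 + z\right)$ ($G{\left(z \right)} = \left(z + 3\right) \left(z - 6\right) = \left(3 + z\right) \left(-6 + z\right) = \left(-6 + z\right) \left(3 + z\right)$)
$Z = 4$ ($Z = 24 - 20 = 4$)
$\frac{-81 + Z}{G{\left(-9 \right)} - 1} \left(-317\right) = \frac{-81 + 4}{\left(-18 + \left(-9\right)^{2} - -27\right) - 1} \left(-317\right) = - \frac{77}{\left(-18 + 81 + 27\right) - 1} \left(-317\right) = - \frac{77}{90 - 1} \left(-317\right) = - \frac{77}{89} \left(-317\right) = \left(-77\right) \frac{1}{89} \left(-317\right) = \left(- \frac{77}{89}\right) \left(-317\right) = \frac{24409}{89}$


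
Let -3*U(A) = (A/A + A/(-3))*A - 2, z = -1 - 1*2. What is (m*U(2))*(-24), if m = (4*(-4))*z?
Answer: -512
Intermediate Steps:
z = -3 (z = -1 - 2 = -3)
U(A) = 2/3 - A*(1 - A/3)/3 (U(A) = -((A/A + A/(-3))*A - 2)/3 = -((1 + A*(-1/3))*A - 2)/3 = -((1 - A/3)*A - 2)/3 = -(A*(1 - A/3) - 2)/3 = -(-2 + A*(1 - A/3))/3 = 2/3 - A*(1 - A/3)/3)
m = 48 (m = (4*(-4))*(-3) = -16*(-3) = 48)
(m*U(2))*(-24) = (48*(2/3 - 1/3*2 + (1/9)*2**2))*(-24) = (48*(2/3 - 2/3 + (1/9)*4))*(-24) = (48*(2/3 - 2/3 + 4/9))*(-24) = (48*(4/9))*(-24) = (64/3)*(-24) = -512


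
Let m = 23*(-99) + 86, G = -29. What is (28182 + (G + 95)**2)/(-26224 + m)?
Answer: -32538/28415 ≈ -1.1451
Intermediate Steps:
m = -2191 (m = -2277 + 86 = -2191)
(28182 + (G + 95)**2)/(-26224 + m) = (28182 + (-29 + 95)**2)/(-26224 - 2191) = (28182 + 66**2)/(-28415) = (28182 + 4356)*(-1/28415) = 32538*(-1/28415) = -32538/28415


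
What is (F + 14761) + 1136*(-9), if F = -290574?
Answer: -286037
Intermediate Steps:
(F + 14761) + 1136*(-9) = (-290574 + 14761) + 1136*(-9) = -275813 - 10224 = -286037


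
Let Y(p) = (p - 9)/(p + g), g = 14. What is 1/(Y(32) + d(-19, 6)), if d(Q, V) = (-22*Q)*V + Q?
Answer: 2/4979 ≈ 0.00040169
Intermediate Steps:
d(Q, V) = Q - 22*Q*V (d(Q, V) = -22*Q*V + Q = Q - 22*Q*V)
Y(p) = (-9 + p)/(14 + p) (Y(p) = (p - 9)/(p + 14) = (-9 + p)/(14 + p))
1/(Y(32) + d(-19, 6)) = 1/((-9 + 32)/(14 + 32) - 19*(1 - 22*6)) = 1/(23/46 - 19*(1 - 132)) = 1/((1/46)*23 - 19*(-131)) = 1/(½ + 2489) = 1/(4979/2) = 2/4979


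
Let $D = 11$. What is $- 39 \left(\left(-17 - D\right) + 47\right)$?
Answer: $-741$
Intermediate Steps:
$- 39 \left(\left(-17 - D\right) + 47\right) = - 39 \left(\left(-17 - 11\right) + 47\right) = - 39 \left(-28 + 47\right) = \left(-39\right) 19 = -741$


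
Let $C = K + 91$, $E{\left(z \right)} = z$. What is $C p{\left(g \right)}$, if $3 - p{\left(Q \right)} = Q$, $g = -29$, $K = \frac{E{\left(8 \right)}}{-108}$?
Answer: $\frac{78560}{27} \approx 2909.6$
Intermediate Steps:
$K = - \frac{2}{27}$ ($K = \frac{8}{-108} = 8 \left(- \frac{1}{108}\right) = - \frac{2}{27} \approx -0.074074$)
$p{\left(Q \right)} = 3 - Q$
$C = \frac{2455}{27}$ ($C = - \frac{2}{27} + 91 = \frac{2455}{27} \approx 90.926$)
$C p{\left(g \right)} = \frac{2455 \left(3 - -29\right)}{27} = \frac{2455 \left(3 + 29\right)}{27} = \frac{2455}{27} \cdot 32 = \frac{78560}{27}$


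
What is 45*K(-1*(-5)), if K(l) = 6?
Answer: 270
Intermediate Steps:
45*K(-1*(-5)) = 45*6 = 270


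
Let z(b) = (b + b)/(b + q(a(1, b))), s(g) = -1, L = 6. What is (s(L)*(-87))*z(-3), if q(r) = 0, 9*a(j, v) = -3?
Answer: 174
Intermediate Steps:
a(j, v) = -⅓ (a(j, v) = (⅑)*(-3) = -⅓)
z(b) = 2 (z(b) = (b + b)/(b + 0) = (2*b)/b = 2)
(s(L)*(-87))*z(-3) = -1*(-87)*2 = 87*2 = 174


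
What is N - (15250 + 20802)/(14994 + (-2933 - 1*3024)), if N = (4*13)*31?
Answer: 14531592/9037 ≈ 1608.0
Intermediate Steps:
N = 1612 (N = 52*31 = 1612)
N - (15250 + 20802)/(14994 + (-2933 - 1*3024)) = 1612 - (15250 + 20802)/(14994 + (-2933 - 1*3024)) = 1612 - 36052/(14994 + (-2933 - 3024)) = 1612 - 36052/(14994 - 5957) = 1612 - 36052/9037 = 14531592/9037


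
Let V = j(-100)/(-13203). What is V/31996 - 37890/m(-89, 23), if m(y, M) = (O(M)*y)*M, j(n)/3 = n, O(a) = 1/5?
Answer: 6669321881725/72061767153 ≈ 92.550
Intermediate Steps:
O(a) = 1/5
j(n) = 3*n
m(y, M) = M*y/5 (m(y, M) = (y/5)*M = M*y/5)
V = 100/4401 (V = (3*(-100))/(-13203) = -300*(-1/13203) = 100/4401 ≈ 0.022722)
V/31996 - 37890/m(-89, 23) = (100/4401)/31996 - 37890/((1/5)*23*(-89)) = (100/4401)*(1/31996) - 37890/(-2047/5) = 25/35203599 - 37890*(-5/2047) = 25/35203599 + 189450/2047 = 6669321881725/72061767153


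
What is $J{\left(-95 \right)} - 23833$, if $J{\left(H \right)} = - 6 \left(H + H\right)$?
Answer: $-22693$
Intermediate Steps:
$J{\left(H \right)} = - 12 H$ ($J{\left(H \right)} = - 6 \cdot 2 H = - 12 H$)
$J{\left(-95 \right)} - 23833 = \left(-12\right) \left(-95\right) - 23833 = 1140 - 23833 = -22693$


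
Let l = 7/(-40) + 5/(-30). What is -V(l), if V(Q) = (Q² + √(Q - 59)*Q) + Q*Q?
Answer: -1681/7200 + 41*I*√213630/7200 ≈ -0.23347 + 2.632*I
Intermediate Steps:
l = -41/120 (l = 7*(-1/40) + 5*(-1/30) = -7/40 - ⅙ = -41/120 ≈ -0.34167)
V(Q) = 2*Q² + Q*√(-59 + Q) (V(Q) = (Q² + √(-59 + Q)*Q) + Q² = (Q² + Q*√(-59 + Q)) + Q² = 2*Q² + Q*√(-59 + Q))
-V(l) = -(-41)*(√(-59 - 41/120) + 2*(-41/120))/120 = -(-41)*(√(-7121/120) - 41/60)/120 = -(-41)*(I*√213630/60 - 41/60)/120 = -(-41)*(-41/60 + I*√213630/60)/120 = -(1681/7200 - 41*I*√213630/7200) = -1681/7200 + 41*I*√213630/7200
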